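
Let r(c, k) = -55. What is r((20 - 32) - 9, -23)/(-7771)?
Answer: 55/7771 ≈ 0.0070776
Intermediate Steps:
r((20 - 32) - 9, -23)/(-7771) = -55/(-7771) = -55*(-1/7771) = 55/7771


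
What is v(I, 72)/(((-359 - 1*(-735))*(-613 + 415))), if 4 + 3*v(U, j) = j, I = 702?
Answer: -17/55836 ≈ -0.00030446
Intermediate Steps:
v(U, j) = -4/3 + j/3
v(I, 72)/(((-359 - 1*(-735))*(-613 + 415))) = (-4/3 + (1/3)*72)/(((-359 - 1*(-735))*(-613 + 415))) = (-4/3 + 24)/(((-359 + 735)*(-198))) = 68/(3*((376*(-198)))) = (68/3)/(-74448) = (68/3)*(-1/74448) = -17/55836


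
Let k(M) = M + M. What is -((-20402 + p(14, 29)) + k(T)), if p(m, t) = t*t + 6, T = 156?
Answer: 19243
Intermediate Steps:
p(m, t) = 6 + t**2 (p(m, t) = t**2 + 6 = 6 + t**2)
k(M) = 2*M
-((-20402 + p(14, 29)) + k(T)) = -((-20402 + (6 + 29**2)) + 2*156) = -((-20402 + (6 + 841)) + 312) = -((-20402 + 847) + 312) = -(-19555 + 312) = -1*(-19243) = 19243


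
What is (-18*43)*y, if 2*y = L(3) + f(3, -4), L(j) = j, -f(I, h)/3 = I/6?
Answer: -1161/2 ≈ -580.50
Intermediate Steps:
f(I, h) = -I/2 (f(I, h) = -3*I/6 = -I/2)
y = 3/4 (y = (3 - 1/2*3)/2 = (3 - 3/2)/2 = (1/2)*(3/2) = 3/4 ≈ 0.75000)
(-18*43)*y = -18*43*(3/4) = -774*3/4 = -1161/2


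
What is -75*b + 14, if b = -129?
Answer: 9689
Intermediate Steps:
-75*b + 14 = -75*(-129) + 14 = 9675 + 14 = 9689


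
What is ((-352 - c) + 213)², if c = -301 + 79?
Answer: 6889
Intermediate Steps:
c = -222
((-352 - c) + 213)² = ((-352 - 1*(-222)) + 213)² = ((-352 + 222) + 213)² = (-130 + 213)² = 83² = 6889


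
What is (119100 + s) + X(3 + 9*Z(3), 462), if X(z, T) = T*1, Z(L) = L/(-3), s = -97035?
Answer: 22527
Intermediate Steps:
Z(L) = -L/3 (Z(L) = L*(-1/3) = -L/3)
X(z, T) = T
(119100 + s) + X(3 + 9*Z(3), 462) = (119100 - 97035) + 462 = 22065 + 462 = 22527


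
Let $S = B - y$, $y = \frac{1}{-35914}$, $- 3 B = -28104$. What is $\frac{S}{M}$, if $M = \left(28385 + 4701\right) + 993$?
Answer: $\frac{336442353}{1223913206} \approx 0.27489$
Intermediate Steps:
$B = 9368$ ($B = \left(- \frac{1}{3}\right) \left(-28104\right) = 9368$)
$y = - \frac{1}{35914} \approx -2.7844 \cdot 10^{-5}$
$S = \frac{336442353}{35914}$ ($S = 9368 - - \frac{1}{35914} = 9368 + \frac{1}{35914} = \frac{336442353}{35914} \approx 9368.0$)
$M = 34079$ ($M = 33086 + 993 = 34079$)
$\frac{S}{M} = \frac{336442353}{35914 \cdot 34079} = \frac{336442353}{35914} \cdot \frac{1}{34079} = \frac{336442353}{1223913206}$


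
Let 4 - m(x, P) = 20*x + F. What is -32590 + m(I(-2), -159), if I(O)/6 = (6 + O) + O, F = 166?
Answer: -32992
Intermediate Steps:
I(O) = 36 + 12*O (I(O) = 6*((6 + O) + O) = 6*(6 + 2*O) = 36 + 12*O)
m(x, P) = -162 - 20*x (m(x, P) = 4 - (20*x + 166) = 4 - (166 + 20*x) = 4 + (-166 - 20*x) = -162 - 20*x)
-32590 + m(I(-2), -159) = -32590 + (-162 - 20*(36 + 12*(-2))) = -32590 + (-162 - 20*(36 - 24)) = -32590 + (-162 - 20*12) = -32590 + (-162 - 240) = -32590 - 402 = -32992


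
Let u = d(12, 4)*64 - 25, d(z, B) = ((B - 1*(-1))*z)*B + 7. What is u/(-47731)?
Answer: -15783/47731 ≈ -0.33067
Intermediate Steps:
d(z, B) = 7 + B*z*(1 + B) (d(z, B) = ((B + 1)*z)*B + 7 = ((1 + B)*z)*B + 7 = (z*(1 + B))*B + 7 = B*z*(1 + B) + 7 = 7 + B*z*(1 + B))
u = 15783 (u = (7 + 4*12 + 12*4²)*64 - 25 = (7 + 48 + 12*16)*64 - 25 = (7 + 48 + 192)*64 - 25 = 247*64 - 25 = 15808 - 25 = 15783)
u/(-47731) = 15783/(-47731) = 15783*(-1/47731) = -15783/47731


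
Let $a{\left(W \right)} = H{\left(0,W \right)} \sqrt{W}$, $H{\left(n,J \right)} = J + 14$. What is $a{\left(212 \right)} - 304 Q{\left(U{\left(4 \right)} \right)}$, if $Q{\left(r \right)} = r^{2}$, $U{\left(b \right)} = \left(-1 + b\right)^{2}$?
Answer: $-24624 + 452 \sqrt{53} \approx -21333.0$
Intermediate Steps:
$H{\left(n,J \right)} = 14 + J$
$a{\left(W \right)} = \sqrt{W} \left(14 + W\right)$ ($a{\left(W \right)} = \left(14 + W\right) \sqrt{W} = \sqrt{W} \left(14 + W\right)$)
$a{\left(212 \right)} - 304 Q{\left(U{\left(4 \right)} \right)} = \sqrt{212} \left(14 + 212\right) - 304 \left(\left(-1 + 4\right)^{2}\right)^{2} = 2 \sqrt{53} \cdot 226 - 304 \left(3^{2}\right)^{2} = 452 \sqrt{53} - 304 \cdot 9^{2} = 452 \sqrt{53} - 304 \cdot 81 = 452 \sqrt{53} - 24624 = -24624 + 452 \sqrt{53}$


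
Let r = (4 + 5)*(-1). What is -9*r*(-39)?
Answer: -3159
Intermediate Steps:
r = -9 (r = 9*(-1) = -9)
-9*r*(-39) = -9*(-9)*(-39) = 81*(-39) = -3159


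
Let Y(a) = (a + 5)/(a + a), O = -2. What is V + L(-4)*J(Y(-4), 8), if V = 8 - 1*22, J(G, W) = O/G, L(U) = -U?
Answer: 50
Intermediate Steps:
Y(a) = (5 + a)/(2*a) (Y(a) = (5 + a)/((2*a)) = (5 + a)*(1/(2*a)) = (5 + a)/(2*a))
J(G, W) = -2/G
V = -14 (V = 8 - 22 = -14)
V + L(-4)*J(Y(-4), 8) = -14 + (-1*(-4))*(-2*(-8/(5 - 4))) = -14 + 4*(-2/((½)*(-¼)*1)) = -14 + 4*(-2/(-⅛)) = -14 + 4*(-2*(-8)) = -14 + 4*16 = -14 + 64 = 50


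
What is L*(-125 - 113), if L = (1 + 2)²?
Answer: -2142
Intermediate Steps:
L = 9 (L = 3² = 9)
L*(-125 - 113) = 9*(-125 - 113) = 9*(-238) = -2142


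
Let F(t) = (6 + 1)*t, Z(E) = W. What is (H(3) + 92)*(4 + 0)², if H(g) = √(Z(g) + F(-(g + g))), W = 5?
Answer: 1472 + 16*I*√37 ≈ 1472.0 + 97.324*I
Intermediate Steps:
Z(E) = 5
F(t) = 7*t
H(g) = √(5 - 14*g) (H(g) = √(5 + 7*(-(g + g))) = √(5 + 7*(-2*g)) = √(5 - 14*g))
(H(3) + 92)*(4 + 0)² = (√(5 - 14*3) + 92)*(4 + 0)² = (√(5 - 42) + 92)*4² = (√(-37) + 92)*16 = (I*√37 + 92)*16 = (92 + I*√37)*16 = 1472 + 16*I*√37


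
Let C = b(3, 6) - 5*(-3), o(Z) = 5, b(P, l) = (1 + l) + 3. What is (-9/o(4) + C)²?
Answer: 13456/25 ≈ 538.24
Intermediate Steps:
b(P, l) = 4 + l
C = 25 (C = (4 + 6) - 5*(-3) = 10 + 15 = 25)
(-9/o(4) + C)² = (-9/5 + 25)² = (116/5)² = 13456/25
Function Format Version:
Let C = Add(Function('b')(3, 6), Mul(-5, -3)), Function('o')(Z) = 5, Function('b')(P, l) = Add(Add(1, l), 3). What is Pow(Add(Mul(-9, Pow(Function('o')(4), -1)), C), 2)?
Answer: Rational(13456, 25) ≈ 538.24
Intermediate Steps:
Function('b')(P, l) = Add(4, l)
C = 25 (C = Add(Add(4, 6), Mul(-5, -3)) = Add(10, 15) = 25)
Pow(Add(Mul(-9, Pow(Function('o')(4), -1)), C), 2) = Pow(Add(Mul(-9, Pow(5, -1)), 25), 2) = Pow(Add(Mul(-9, Rational(1, 5)), 25), 2) = Pow(Add(Rational(-9, 5), 25), 2) = Pow(Rational(116, 5), 2) = Rational(13456, 25)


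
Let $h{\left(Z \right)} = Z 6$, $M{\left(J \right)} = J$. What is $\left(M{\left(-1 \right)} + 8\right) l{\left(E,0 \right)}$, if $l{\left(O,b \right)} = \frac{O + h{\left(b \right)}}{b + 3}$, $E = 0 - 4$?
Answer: $- \frac{28}{3} \approx -9.3333$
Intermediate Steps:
$E = -4$ ($E = 0 - 4 = -4$)
$h{\left(Z \right)} = 6 Z$
$l{\left(O,b \right)} = \frac{O + 6 b}{3 + b}$ ($l{\left(O,b \right)} = \frac{O + 6 b}{b + 3} = \frac{O + 6 b}{3 + b}$)
$\left(M{\left(-1 \right)} + 8\right) l{\left(E,0 \right)} = \left(-1 + 8\right) \frac{-4 + 6 \cdot 0}{3 + 0} = 7 \frac{-4 + 0}{3} = 7 \cdot \frac{1}{3} \left(-4\right) = 7 \left(- \frac{4}{3}\right) = - \frac{28}{3}$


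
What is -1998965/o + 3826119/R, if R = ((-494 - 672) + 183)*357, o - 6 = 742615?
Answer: -1180951701438/86869576717 ≈ -13.595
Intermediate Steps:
o = 742621 (o = 6 + 742615 = 742621)
R = -350931 (R = (-1166 + 183)*357 = -983*357 = -350931)
-1998965/o + 3826119/R = -1998965/742621 + 3826119/(-350931) = -1998965*1/742621 + 3826119*(-1/350931) = -1998965/742621 - 1275373/116977 = -1180951701438/86869576717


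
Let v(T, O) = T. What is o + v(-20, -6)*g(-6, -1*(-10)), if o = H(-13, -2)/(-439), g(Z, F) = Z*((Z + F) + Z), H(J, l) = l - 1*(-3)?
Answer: -105361/439 ≈ -240.00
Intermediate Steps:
H(J, l) = 3 + l (H(J, l) = l + 3 = 3 + l)
g(Z, F) = Z*(F + 2*Z) (g(Z, F) = Z*((F + Z) + Z) = Z*(F + 2*Z))
o = -1/439 (o = (3 - 2)/(-439) = 1*(-1/439) = -1/439 ≈ -0.0022779)
o + v(-20, -6)*g(-6, -1*(-10)) = -1/439 - (-120)*(-1*(-10) + 2*(-6)) = -1/439 - (-120)*(10 - 12) = -1/439 - (-120)*(-2) = -1/439 - 20*12 = -1/439 - 240 = -105361/439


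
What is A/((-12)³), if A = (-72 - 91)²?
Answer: -26569/1728 ≈ -15.376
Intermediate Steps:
A = 26569 (A = (-163)² = 26569)
A/((-12)³) = 26569/((-12)³) = 26569/(-1728) = 26569*(-1/1728) = -26569/1728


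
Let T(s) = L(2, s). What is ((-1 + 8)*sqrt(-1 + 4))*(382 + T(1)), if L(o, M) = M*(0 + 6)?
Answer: 2716*sqrt(3) ≈ 4704.3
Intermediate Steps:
L(o, M) = 6*M (L(o, M) = M*6 = 6*M)
T(s) = 6*s
((-1 + 8)*sqrt(-1 + 4))*(382 + T(1)) = ((-1 + 8)*sqrt(-1 + 4))*(382 + 6*1) = (7*sqrt(3))*(382 + 6) = (7*sqrt(3))*388 = 2716*sqrt(3)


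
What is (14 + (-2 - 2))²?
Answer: 100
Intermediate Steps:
(14 + (-2 - 2))² = (14 - 4)² = 10² = 100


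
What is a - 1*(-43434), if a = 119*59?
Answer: 50455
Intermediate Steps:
a = 7021
a - 1*(-43434) = 7021 - 1*(-43434) = 7021 + 43434 = 50455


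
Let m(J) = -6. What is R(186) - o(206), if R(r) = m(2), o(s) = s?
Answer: -212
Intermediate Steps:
R(r) = -6
R(186) - o(206) = -6 - 1*206 = -6 - 206 = -212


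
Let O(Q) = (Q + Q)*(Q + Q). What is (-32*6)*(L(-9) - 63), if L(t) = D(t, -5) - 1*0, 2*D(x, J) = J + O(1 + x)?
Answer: -12000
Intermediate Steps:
O(Q) = 4*Q² (O(Q) = (2*Q)*(2*Q) = 4*Q²)
D(x, J) = J/2 + 2*(1 + x)² (D(x, J) = (J + 4*(1 + x)²)/2 = J/2 + 2*(1 + x)²)
L(t) = -5/2 + 2*(1 + t)² (L(t) = ((½)*(-5) + 2*(1 + t)²) - 1*0 = (-5/2 + 2*(1 + t)²) + 0 = -5/2 + 2*(1 + t)²)
(-32*6)*(L(-9) - 63) = (-32*6)*((-5/2 + 2*(1 - 9)²) - 63) = -192*((-5/2 + 2*(-8)²) - 63) = -192*((-5/2 + 2*64) - 63) = -192*((-5/2 + 128) - 63) = -192*(251/2 - 63) = -192*125/2 = -12000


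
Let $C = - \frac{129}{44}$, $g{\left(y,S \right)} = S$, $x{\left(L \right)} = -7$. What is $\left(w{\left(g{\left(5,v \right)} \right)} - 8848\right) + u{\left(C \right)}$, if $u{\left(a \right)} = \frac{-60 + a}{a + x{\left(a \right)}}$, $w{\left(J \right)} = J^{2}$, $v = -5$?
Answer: $- \frac{3852882}{437} \approx -8816.7$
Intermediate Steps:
$C = - \frac{129}{44}$ ($C = \left(-129\right) \frac{1}{44} = - \frac{129}{44} \approx -2.9318$)
$u{\left(a \right)} = \frac{-60 + a}{-7 + a}$ ($u{\left(a \right)} = \frac{-60 + a}{a - 7} = \frac{-60 + a}{-7 + a}$)
$\left(w{\left(g{\left(5,v \right)} \right)} - 8848\right) + u{\left(C \right)} = \left(\left(-5\right)^{2} - 8848\right) + \frac{-60 - \frac{129}{44}}{-7 - \frac{129}{44}} = \left(25 - 8848\right) + \frac{1}{- \frac{437}{44}} \left(- \frac{2769}{44}\right) = -8823 - - \frac{2769}{437} = -8823 + \frac{2769}{437} = - \frac{3852882}{437}$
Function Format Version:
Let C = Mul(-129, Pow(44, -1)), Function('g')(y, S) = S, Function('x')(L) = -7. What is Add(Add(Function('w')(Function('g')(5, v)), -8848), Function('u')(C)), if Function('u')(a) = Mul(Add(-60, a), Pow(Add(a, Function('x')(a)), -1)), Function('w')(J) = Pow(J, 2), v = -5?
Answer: Rational(-3852882, 437) ≈ -8816.7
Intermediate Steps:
C = Rational(-129, 44) (C = Mul(-129, Rational(1, 44)) = Rational(-129, 44) ≈ -2.9318)
Function('u')(a) = Mul(Pow(Add(-7, a), -1), Add(-60, a)) (Function('u')(a) = Mul(Add(-60, a), Pow(Add(a, -7), -1)) = Mul(Add(-60, a), Pow(Add(-7, a), -1)) = Mul(Pow(Add(-7, a), -1), Add(-60, a)))
Add(Add(Function('w')(Function('g')(5, v)), -8848), Function('u')(C)) = Add(Add(Pow(-5, 2), -8848), Mul(Pow(Add(-7, Rational(-129, 44)), -1), Add(-60, Rational(-129, 44)))) = Add(Add(25, -8848), Mul(Pow(Rational(-437, 44), -1), Rational(-2769, 44))) = Add(-8823, Mul(Rational(-44, 437), Rational(-2769, 44))) = Add(-8823, Rational(2769, 437)) = Rational(-3852882, 437)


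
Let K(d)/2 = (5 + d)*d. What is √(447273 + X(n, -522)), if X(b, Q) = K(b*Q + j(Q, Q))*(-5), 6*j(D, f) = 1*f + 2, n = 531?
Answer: 23*I*√13079174707/3 ≈ 8.7679e+5*I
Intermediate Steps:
j(D, f) = ⅓ + f/6 (j(D, f) = (1*f + 2)/6 = (f + 2)/6 = (2 + f)/6 = ⅓ + f/6)
K(d) = 2*d*(5 + d) (K(d) = 2*((5 + d)*d) = 2*(d*(5 + d)) = 2*d*(5 + d))
X(b, Q) = -10*(⅓ + Q/6 + Q*b)*(16/3 + Q/6 + Q*b) (X(b, Q) = (2*(b*Q + (⅓ + Q/6))*(5 + (b*Q + (⅓ + Q/6))))*(-5) = (2*(Q*b + (⅓ + Q/6))*(5 + (Q*b + (⅓ + Q/6))))*(-5) = (2*(⅓ + Q/6 + Q*b)*(5 + (⅓ + Q/6 + Q*b)))*(-5) = (2*(⅓ + Q/6 + Q*b)*(16/3 + Q/6 + Q*b))*(-5) = -10*(⅓ + Q/6 + Q*b)*(16/3 + Q/6 + Q*b))
√(447273 + X(n, -522)) = √(447273 - 5*(2 - 522 + 6*(-522)*531)*(32 - 522 + 6*(-522)*531)/18) = √(447273 - 5*(2 - 522 - 1663092)*(32 - 522 - 1663092)/18) = √(447273 - 5/18*(-1663612)*(-1663582)) = √(447273 - 6918887445460/9) = √(-6918883420003/9) = 23*I*√13079174707/3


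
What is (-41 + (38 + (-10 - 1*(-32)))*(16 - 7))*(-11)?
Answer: -5489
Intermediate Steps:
(-41 + (38 + (-10 - 1*(-32)))*(16 - 7))*(-11) = (-41 + (38 + (-10 + 32))*9)*(-11) = (-41 + (38 + 22)*9)*(-11) = (-41 + 60*9)*(-11) = (-41 + 540)*(-11) = 499*(-11) = -5489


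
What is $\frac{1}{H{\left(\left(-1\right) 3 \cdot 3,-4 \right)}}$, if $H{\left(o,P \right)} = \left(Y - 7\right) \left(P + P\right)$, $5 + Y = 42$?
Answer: $- \frac{1}{240} \approx -0.0041667$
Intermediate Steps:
$Y = 37$ ($Y = -5 + 42 = 37$)
$H{\left(o,P \right)} = 60 P$ ($H{\left(o,P \right)} = \left(37 - 7\right) \left(P + P\right) = 30 \cdot 2 P = 60 P$)
$\frac{1}{H{\left(\left(-1\right) 3 \cdot 3,-4 \right)}} = \frac{1}{60 \left(-4\right)} = \frac{1}{-240} = - \frac{1}{240}$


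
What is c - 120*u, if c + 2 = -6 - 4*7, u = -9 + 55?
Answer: -5556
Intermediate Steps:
u = 46
c = -36 (c = -2 + (-6 - 4*7) = -2 + (-6 - 28) = -2 - 34 = -36)
c - 120*u = -36 - 120*46 = -36 - 5520 = -5556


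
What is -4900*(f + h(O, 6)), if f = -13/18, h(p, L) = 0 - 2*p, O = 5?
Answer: 472850/9 ≈ 52539.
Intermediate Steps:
h(p, L) = -2*p
f = -13/18 (f = -13*1/18 = -13/18 ≈ -0.72222)
-4900*(f + h(O, 6)) = -4900*(-13/18 - 2*5) = -4900*(-13/18 - 10) = -4900*(-193)/18 = -245*(-1930/9) = 472850/9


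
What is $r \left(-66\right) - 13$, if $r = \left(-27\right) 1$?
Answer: $1769$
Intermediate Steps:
$r = -27$
$r \left(-66\right) - 13 = \left(-27\right) \left(-66\right) - 13 = 1782 - 13 = 1769$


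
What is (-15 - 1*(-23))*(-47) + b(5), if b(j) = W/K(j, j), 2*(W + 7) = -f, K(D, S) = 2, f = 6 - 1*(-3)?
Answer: -1527/4 ≈ -381.75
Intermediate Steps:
f = 9 (f = 6 + 3 = 9)
W = -23/2 (W = -7 + (-1*9)/2 = -7 + (½)*(-9) = -7 - 9/2 = -23/2 ≈ -11.500)
b(j) = -23/4 (b(j) = -23/2/2 = -23/2*½ = -23/4)
(-15 - 1*(-23))*(-47) + b(5) = (-15 - 1*(-23))*(-47) - 23/4 = (-15 + 23)*(-47) - 23/4 = 8*(-47) - 23/4 = -376 - 23/4 = -1527/4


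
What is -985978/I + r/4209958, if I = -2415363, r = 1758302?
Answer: 4198931781275/5084288392377 ≈ 0.82586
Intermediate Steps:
-985978/I + r/4209958 = -985978/(-2415363) + 1758302/4209958 = -985978*(-1/2415363) + 1758302*(1/4209958) = 985978/2415363 + 879151/2104979 = 4198931781275/5084288392377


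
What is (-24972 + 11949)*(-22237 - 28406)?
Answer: 659523789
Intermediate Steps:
(-24972 + 11949)*(-22237 - 28406) = -13023*(-50643) = 659523789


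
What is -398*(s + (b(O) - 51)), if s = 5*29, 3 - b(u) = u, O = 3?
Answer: -37412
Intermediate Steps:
b(u) = 3 - u
s = 145
-398*(s + (b(O) - 51)) = -398*(145 + ((3 - 1*3) - 51)) = -398*(145 + ((3 - 3) - 51)) = -398*(145 + (0 - 51)) = -398*(145 - 51) = -398*94 = -37412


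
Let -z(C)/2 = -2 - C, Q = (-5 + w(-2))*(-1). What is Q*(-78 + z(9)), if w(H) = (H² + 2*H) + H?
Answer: -392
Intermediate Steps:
w(H) = H² + 3*H
Q = 7 (Q = (-5 - 2*(3 - 2))*(-1) = (-5 - 2*1)*(-1) = (-5 - 2)*(-1) = -7*(-1) = 7)
z(C) = 4 + 2*C (z(C) = -2*(-2 - C) = 4 + 2*C)
Q*(-78 + z(9)) = 7*(-78 + (4 + 2*9)) = 7*(-78 + (4 + 18)) = 7*(-78 + 22) = 7*(-56) = -392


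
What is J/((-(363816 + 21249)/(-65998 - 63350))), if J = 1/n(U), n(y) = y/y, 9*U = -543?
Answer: 14372/42785 ≈ 0.33591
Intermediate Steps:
U = -181/3 (U = (⅑)*(-543) = -181/3 ≈ -60.333)
n(y) = 1
J = 1 (J = 1/1 = 1)
J/((-(363816 + 21249)/(-65998 - 63350))) = 1/(-(363816 + 21249)/(-65998 - 63350)) = 1/(-385065/(-129348)) = 1/(-385065*(-1)/129348) = 1/(-1*(-42785/14372)) = 1/(42785/14372) = 1*(14372/42785) = 14372/42785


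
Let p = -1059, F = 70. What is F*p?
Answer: -74130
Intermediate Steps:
F*p = 70*(-1059) = -74130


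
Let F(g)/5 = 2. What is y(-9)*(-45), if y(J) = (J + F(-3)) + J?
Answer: 360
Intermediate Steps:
F(g) = 10 (F(g) = 5*2 = 10)
y(J) = 10 + 2*J (y(J) = (J + 10) + J = (10 + J) + J = 10 + 2*J)
y(-9)*(-45) = (10 + 2*(-9))*(-45) = (10 - 18)*(-45) = -8*(-45) = 360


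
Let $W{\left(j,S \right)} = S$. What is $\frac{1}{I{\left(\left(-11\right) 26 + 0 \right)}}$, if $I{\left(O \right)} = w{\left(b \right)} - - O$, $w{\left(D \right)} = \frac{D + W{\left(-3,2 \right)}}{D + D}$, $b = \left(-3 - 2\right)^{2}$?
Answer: $- \frac{50}{14273} \approx -0.0035031$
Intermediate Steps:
$b = 25$ ($b = \left(-5\right)^{2} = 25$)
$w{\left(D \right)} = \frac{2 + D}{2 D}$ ($w{\left(D \right)} = \frac{D + 2}{D + D} = \frac{2 + D}{2 D}$)
$I{\left(O \right)} = \frac{27}{50} + O$ ($I{\left(O \right)} = \frac{2 + 25}{2 \cdot 25} - - O = \frac{1}{2} \cdot \frac{1}{25} \cdot 27 + O = \frac{27}{50} + O$)
$\frac{1}{I{\left(\left(-11\right) 26 + 0 \right)}} = \frac{1}{\frac{27}{50} + \left(\left(-11\right) 26 + 0\right)} = \frac{1}{\frac{27}{50} + \left(-286 + 0\right)} = \frac{1}{\frac{27}{50} - 286} = \frac{1}{- \frac{14273}{50}} = - \frac{50}{14273}$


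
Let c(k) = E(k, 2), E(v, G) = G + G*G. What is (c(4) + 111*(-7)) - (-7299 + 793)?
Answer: 5735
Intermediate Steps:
E(v, G) = G + G**2
c(k) = 6 (c(k) = 2*(1 + 2) = 2*3 = 6)
(c(4) + 111*(-7)) - (-7299 + 793) = (6 + 111*(-7)) - (-7299 + 793) = (6 - 777) - 1*(-6506) = -771 + 6506 = 5735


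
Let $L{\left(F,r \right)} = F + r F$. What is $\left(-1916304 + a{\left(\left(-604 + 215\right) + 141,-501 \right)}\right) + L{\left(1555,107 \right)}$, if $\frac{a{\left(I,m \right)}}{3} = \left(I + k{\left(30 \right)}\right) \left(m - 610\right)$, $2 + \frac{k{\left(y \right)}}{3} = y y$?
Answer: $-9900882$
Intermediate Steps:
$k{\left(y \right)} = -6 + 3 y^{2}$ ($k{\left(y \right)} = -6 + 3 y y = -6 + 3 y^{2}$)
$L{\left(F,r \right)} = F + F r$
$a{\left(I,m \right)} = 3 \left(-610 + m\right) \left(2694 + I\right)$ ($a{\left(I,m \right)} = 3 \left(I - \left(6 - 3 \cdot 30^{2}\right)\right) \left(m - 610\right) = 3 \left(I + \left(-6 + 3 \cdot 900\right)\right) \left(-610 + m\right) = 3 \left(I + \left(-6 + 2700\right)\right) \left(-610 + m\right) = 3 \left(I + 2694\right) \left(-610 + m\right) = 3 \left(2694 + I\right) \left(-610 + m\right) = 3 \left(-610 + m\right) \left(2694 + I\right)$)
$\left(-1916304 + a{\left(\left(-604 + 215\right) + 141,-501 \right)}\right) + L{\left(1555,107 \right)} = \left(-1916304 + \left(-4930020 - 1830 \left(\left(-604 + 215\right) + 141\right) + 8082 \left(-501\right) + 3 \left(\left(-604 + 215\right) + 141\right) \left(-501\right)\right)\right) + 1555 \left(1 + 107\right) = \left(-1916304 - \left(8979102 + 1830 \left(-389 + 141\right) - 3 \left(-389 + 141\right) \left(-501\right)\right)\right) + 1555 \cdot 108 = \left(-1916304 - \left(8525262 - 372744\right)\right) + 167940 = \left(-1916304 + \left(-4930020 + 453840 - 4049082 + 372744\right)\right) + 167940 = \left(-1916304 - 8152518\right) + 167940 = -10068822 + 167940 = -9900882$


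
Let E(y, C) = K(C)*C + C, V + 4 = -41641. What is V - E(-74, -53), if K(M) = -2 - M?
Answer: -38889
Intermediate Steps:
V = -41645 (V = -4 - 41641 = -41645)
E(y, C) = C + C*(-2 - C) (E(y, C) = (-2 - C)*C + C = C*(-2 - C) + C = C + C*(-2 - C))
V - E(-74, -53) = -41645 - (-1)*(-53)*(1 - 53) = -41645 - (-1)*(-53)*(-52) = -41645 - 1*(-2756) = -41645 + 2756 = -38889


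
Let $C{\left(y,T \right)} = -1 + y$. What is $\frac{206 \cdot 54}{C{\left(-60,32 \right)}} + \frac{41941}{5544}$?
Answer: $- \frac{59113055}{338184} \approx -174.8$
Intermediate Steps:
$\frac{206 \cdot 54}{C{\left(-60,32 \right)}} + \frac{41941}{5544} = \frac{206 \cdot 54}{-1 - 60} + \frac{41941}{5544} = \frac{11124}{-61} + 41941 \cdot \frac{1}{5544} = 11124 \left(- \frac{1}{61}\right) + \frac{41941}{5544} = - \frac{11124}{61} + \frac{41941}{5544} = - \frac{59113055}{338184}$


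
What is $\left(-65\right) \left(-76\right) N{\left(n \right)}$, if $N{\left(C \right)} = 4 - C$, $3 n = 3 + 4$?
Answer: $\frac{24700}{3} \approx 8233.3$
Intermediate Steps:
$n = \frac{7}{3}$ ($n = \frac{3 + 4}{3} = \frac{1}{3} \cdot 7 = \frac{7}{3} \approx 2.3333$)
$\left(-65\right) \left(-76\right) N{\left(n \right)} = \left(-65\right) \left(-76\right) \left(4 - \frac{7}{3}\right) = 4940 \left(4 - \frac{7}{3}\right) = 4940 \cdot \frac{5}{3} = \frac{24700}{3}$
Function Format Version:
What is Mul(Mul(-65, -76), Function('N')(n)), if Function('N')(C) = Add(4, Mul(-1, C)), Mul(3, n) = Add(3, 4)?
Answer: Rational(24700, 3) ≈ 8233.3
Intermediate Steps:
n = Rational(7, 3) (n = Mul(Rational(1, 3), Add(3, 4)) = Mul(Rational(1, 3), 7) = Rational(7, 3) ≈ 2.3333)
Mul(Mul(-65, -76), Function('N')(n)) = Mul(Mul(-65, -76), Add(4, Mul(-1, Rational(7, 3)))) = Mul(4940, Add(4, Rational(-7, 3))) = Mul(4940, Rational(5, 3)) = Rational(24700, 3)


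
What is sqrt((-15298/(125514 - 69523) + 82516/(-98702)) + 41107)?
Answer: 3*sqrt(34873048752869939986439)/2763211841 ≈ 202.75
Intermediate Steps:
sqrt((-15298/(125514 - 69523) + 82516/(-98702)) + 41107) = sqrt((-15298/55991 + 82516*(-1/98702)) + 41107) = sqrt((-15298*1/55991 - 41258/49351) + 41107) = sqrt((-15298/55991 - 41258/49351) + 41107) = sqrt(-3065048276/2763211841 + 41107) = sqrt(113584284099711/2763211841) = 3*sqrt(34873048752869939986439)/2763211841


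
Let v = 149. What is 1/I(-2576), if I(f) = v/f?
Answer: -2576/149 ≈ -17.289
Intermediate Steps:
I(f) = 149/f
1/I(-2576) = 1/(149/(-2576)) = 1/(149*(-1/2576)) = 1/(-149/2576) = -2576/149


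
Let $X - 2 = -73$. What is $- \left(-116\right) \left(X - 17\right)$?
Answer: $-10208$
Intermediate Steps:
$X = -71$ ($X = 2 - 73 = -71$)
$- \left(-116\right) \left(X - 17\right) = - \left(-116\right) \left(-71 - 17\right) = - \left(-116\right) \left(-88\right) = \left(-1\right) 10208 = -10208$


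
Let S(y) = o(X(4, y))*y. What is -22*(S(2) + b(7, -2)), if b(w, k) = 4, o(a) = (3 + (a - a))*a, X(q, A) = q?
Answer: -616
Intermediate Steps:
o(a) = 3*a (o(a) = (3 + 0)*a = 3*a)
S(y) = 12*y (S(y) = (3*4)*y = 12*y)
-22*(S(2) + b(7, -2)) = -22*(12*2 + 4) = -22*(24 + 4) = -22*28 = -616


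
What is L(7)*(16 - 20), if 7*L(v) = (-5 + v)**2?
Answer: -16/7 ≈ -2.2857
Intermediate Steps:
L(v) = (-5 + v)**2/7
L(7)*(16 - 20) = ((-5 + 7)**2/7)*(16 - 20) = ((1/7)*2**2)*(-4) = ((1/7)*4)*(-4) = (4/7)*(-4) = -16/7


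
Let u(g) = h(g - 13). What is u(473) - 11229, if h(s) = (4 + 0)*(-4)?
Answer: -11245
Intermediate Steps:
h(s) = -16 (h(s) = 4*(-4) = -16)
u(g) = -16
u(473) - 11229 = -16 - 11229 = -11245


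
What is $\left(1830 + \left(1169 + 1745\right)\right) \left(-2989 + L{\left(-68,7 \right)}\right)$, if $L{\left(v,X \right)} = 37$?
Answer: $-14004288$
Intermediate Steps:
$\left(1830 + \left(1169 + 1745\right)\right) \left(-2989 + L{\left(-68,7 \right)}\right) = \left(1830 + \left(1169 + 1745\right)\right) \left(-2989 + 37\right) = \left(1830 + 2914\right) \left(-2952\right) = 4744 \left(-2952\right) = -14004288$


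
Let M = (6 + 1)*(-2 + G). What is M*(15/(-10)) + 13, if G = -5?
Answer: 173/2 ≈ 86.500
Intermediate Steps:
M = -49 (M = (6 + 1)*(-2 - 5) = 7*(-7) = -49)
M*(15/(-10)) + 13 = -735/(-10) + 13 = -735*(-1)/10 + 13 = -49*(-3/2) + 13 = 147/2 + 13 = 173/2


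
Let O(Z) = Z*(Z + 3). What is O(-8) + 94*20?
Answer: 1920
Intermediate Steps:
O(Z) = Z*(3 + Z)
O(-8) + 94*20 = -8*(3 - 8) + 94*20 = -8*(-5) + 1880 = 40 + 1880 = 1920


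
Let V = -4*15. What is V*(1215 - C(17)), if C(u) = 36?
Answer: -70740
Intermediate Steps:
V = -60
V*(1215 - C(17)) = -60*(1215 - 1*36) = -60*(1215 - 36) = -60*1179 = -70740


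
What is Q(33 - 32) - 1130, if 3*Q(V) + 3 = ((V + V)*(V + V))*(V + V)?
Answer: -3385/3 ≈ -1128.3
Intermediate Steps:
Q(V) = -1 + 8*V³/3 (Q(V) = -1 + (((V + V)*(V + V))*(V + V))/3 = -1 + (((2*V)*(2*V))*(2*V))/3 = -1 + ((4*V²)*(2*V))/3 = -1 + (8*V³)/3 = -1 + 8*V³/3)
Q(33 - 32) - 1130 = (-1 + 8*(33 - 32)³/3) - 1130 = (-1 + (8/3)*1³) - 1130 = (-1 + (8/3)*1) - 1130 = (-1 + 8/3) - 1130 = 5/3 - 1130 = -3385/3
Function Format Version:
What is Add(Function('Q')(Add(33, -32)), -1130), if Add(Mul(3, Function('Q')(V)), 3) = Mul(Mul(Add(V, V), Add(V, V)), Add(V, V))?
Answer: Rational(-3385, 3) ≈ -1128.3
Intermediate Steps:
Function('Q')(V) = Add(-1, Mul(Rational(8, 3), Pow(V, 3))) (Function('Q')(V) = Add(-1, Mul(Rational(1, 3), Mul(Mul(Add(V, V), Add(V, V)), Add(V, V)))) = Add(-1, Mul(Rational(1, 3), Mul(Mul(Mul(2, V), Mul(2, V)), Mul(2, V)))) = Add(-1, Mul(Rational(1, 3), Mul(Mul(4, Pow(V, 2)), Mul(2, V)))) = Add(-1, Mul(Rational(1, 3), Mul(8, Pow(V, 3)))) = Add(-1, Mul(Rational(8, 3), Pow(V, 3))))
Add(Function('Q')(Add(33, -32)), -1130) = Add(Add(-1, Mul(Rational(8, 3), Pow(Add(33, -32), 3))), -1130) = Add(Add(-1, Mul(Rational(8, 3), Pow(1, 3))), -1130) = Add(Add(-1, Mul(Rational(8, 3), 1)), -1130) = Add(Add(-1, Rational(8, 3)), -1130) = Add(Rational(5, 3), -1130) = Rational(-3385, 3)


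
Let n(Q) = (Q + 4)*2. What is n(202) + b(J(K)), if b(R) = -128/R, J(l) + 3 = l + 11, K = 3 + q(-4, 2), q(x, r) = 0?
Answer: 4404/11 ≈ 400.36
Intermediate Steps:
n(Q) = 8 + 2*Q (n(Q) = (4 + Q)*2 = 8 + 2*Q)
K = 3 (K = 3 + 0 = 3)
J(l) = 8 + l (J(l) = -3 + (l + 11) = -3 + (11 + l) = 8 + l)
n(202) + b(J(K)) = (8 + 2*202) - 128/(8 + 3) = (8 + 404) - 128/11 = 412 - 128*1/11 = 412 - 128/11 = 4404/11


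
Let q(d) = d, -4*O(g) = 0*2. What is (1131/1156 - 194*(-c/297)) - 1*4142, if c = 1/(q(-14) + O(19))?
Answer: -9952328791/2403324 ≈ -4141.1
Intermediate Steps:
O(g) = 0 (O(g) = -0*2 = -¼*0 = 0)
c = -1/14 (c = 1/(-14 + 0) = 1/(-14) = -1/14 ≈ -0.071429)
(1131/1156 - 194*(-c/297)) - 1*4142 = (1131/1156 - 194/((-297/(-1/14)))) - 1*4142 = (1131*(1/1156) - 194/((-297*(-14)))) - 4142 = (1131/1156 - 194/4158) - 4142 = (1131/1156 - 194*1/4158) - 4142 = (1131/1156 - 97/2079) - 4142 = 2239217/2403324 - 4142 = -9952328791/2403324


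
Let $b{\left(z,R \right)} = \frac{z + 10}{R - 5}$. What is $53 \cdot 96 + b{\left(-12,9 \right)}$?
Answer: $\frac{10175}{2} \approx 5087.5$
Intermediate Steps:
$b{\left(z,R \right)} = \frac{10 + z}{-5 + R}$
$53 \cdot 96 + b{\left(-12,9 \right)} = 53 \cdot 96 + \frac{10 - 12}{-5 + 9} = 5088 + \frac{1}{4} \left(-2\right) = 5088 - \frac{1}{2} = \frac{10175}{2}$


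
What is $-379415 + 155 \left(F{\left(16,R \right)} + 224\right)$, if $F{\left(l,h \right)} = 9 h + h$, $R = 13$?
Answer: $-324545$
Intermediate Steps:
$F{\left(l,h \right)} = 10 h$
$-379415 + 155 \left(F{\left(16,R \right)} + 224\right) = -379415 + 155 \left(10 \cdot 13 + 224\right) = -379415 + 155 \left(130 + 224\right) = -379415 + 155 \cdot 354 = -379415 + 54870 = -324545$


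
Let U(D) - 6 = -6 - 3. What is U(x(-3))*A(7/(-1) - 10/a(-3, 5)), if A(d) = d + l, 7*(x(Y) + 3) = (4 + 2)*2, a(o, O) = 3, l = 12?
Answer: -5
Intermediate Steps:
x(Y) = -9/7 (x(Y) = -3 + ((4 + 2)*2)/7 = -3 + (6*2)/7 = -3 + (⅐)*12 = -3 + 12/7 = -9/7)
A(d) = 12 + d (A(d) = d + 12 = 12 + d)
U(D) = -3 (U(D) = 6 + (-6 - 3) = 6 - 9 = -3)
U(x(-3))*A(7/(-1) - 10/a(-3, 5)) = -3*(12 + (7/(-1) - 10/3)) = -3*(12 + (7*(-1) - 10*⅓)) = -3*(12 + (-7 - 10/3)) = -3*(12 - 31/3) = -3*5/3 = -5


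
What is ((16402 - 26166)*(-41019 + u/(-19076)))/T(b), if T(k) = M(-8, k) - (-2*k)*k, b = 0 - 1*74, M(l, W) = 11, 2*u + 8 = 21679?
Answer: 3820112662519/104565094 ≈ 36533.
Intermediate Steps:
u = 21671/2 (u = -4 + (½)*21679 = -4 + 21679/2 = 21671/2 ≈ 10836.)
b = -74 (b = 0 - 74 = -74)
T(k) = 11 + 2*k² (T(k) = 11 - (-2*k)*k = 11 - (-2)*k² = 11 + 2*k²)
((16402 - 26166)*(-41019 + u/(-19076)))/T(b) = ((16402 - 26166)*(-41019 + (21671/2)/(-19076)))/(11 + 2*(-74)²) = (-9764*(-41019 + (21671/2)*(-1/19076)))/(11 + 2*5476) = (-9764*(-41019 - 21671/38152))/(11 + 10952) = -9764*(-1564978559/38152)/10963 = (3820112662519/9538)*(1/10963) = 3820112662519/104565094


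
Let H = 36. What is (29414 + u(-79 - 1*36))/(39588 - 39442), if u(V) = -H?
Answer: 14689/73 ≈ 201.22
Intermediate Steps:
u(V) = -36 (u(V) = -1*36 = -36)
(29414 + u(-79 - 1*36))/(39588 - 39442) = (29414 - 36)/(39588 - 39442) = 29378/146 = 29378*(1/146) = 14689/73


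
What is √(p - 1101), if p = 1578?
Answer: 3*√53 ≈ 21.840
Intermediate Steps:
√(p - 1101) = √(1578 - 1101) = √477 = 3*√53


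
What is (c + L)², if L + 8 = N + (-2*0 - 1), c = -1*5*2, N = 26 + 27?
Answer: 1156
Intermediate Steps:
N = 53
c = -10 (c = -5*2 = -10)
L = 44 (L = -8 + (53 + (-2*0 - 1)) = -8 + (53 + (0 - 1)) = -8 + (53 - 1) = -8 + 52 = 44)
(c + L)² = (-10 + 44)² = 34² = 1156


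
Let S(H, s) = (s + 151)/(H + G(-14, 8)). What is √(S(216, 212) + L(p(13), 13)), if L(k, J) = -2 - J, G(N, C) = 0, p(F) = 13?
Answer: I*√1918/12 ≈ 3.6496*I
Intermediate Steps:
S(H, s) = (151 + s)/H (S(H, s) = (s + 151)/(H + 0) = (151 + s)/H)
√(S(216, 212) + L(p(13), 13)) = √((151 + 212)/216 + (-2 - 1*13)) = √((1/216)*363 + (-2 - 13)) = √(121/72 - 15) = √(-959/72) = I*√1918/12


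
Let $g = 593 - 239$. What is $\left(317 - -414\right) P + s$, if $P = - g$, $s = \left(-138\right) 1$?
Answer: $-258912$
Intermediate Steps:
$g = 354$
$s = -138$
$P = -354$ ($P = \left(-1\right) 354 = -354$)
$\left(317 - -414\right) P + s = \left(317 - -414\right) \left(-354\right) - 138 = \left(317 + 414\right) \left(-354\right) - 138 = 731 \left(-354\right) - 138 = -258774 - 138 = -258912$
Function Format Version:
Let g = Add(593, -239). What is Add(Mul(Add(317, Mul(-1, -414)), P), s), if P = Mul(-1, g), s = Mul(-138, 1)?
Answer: -258912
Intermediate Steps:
g = 354
s = -138
P = -354 (P = Mul(-1, 354) = -354)
Add(Mul(Add(317, Mul(-1, -414)), P), s) = Add(Mul(Add(317, Mul(-1, -414)), -354), -138) = Add(Mul(Add(317, 414), -354), -138) = Add(Mul(731, -354), -138) = Add(-258774, -138) = -258912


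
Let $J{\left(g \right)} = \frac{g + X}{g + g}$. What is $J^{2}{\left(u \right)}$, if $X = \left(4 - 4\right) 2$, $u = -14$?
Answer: $\frac{1}{4} \approx 0.25$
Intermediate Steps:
$X = 0$ ($X = 0 \cdot 2 = 0$)
$J{\left(g \right)} = \frac{1}{2}$ ($J{\left(g \right)} = \frac{g + 0}{g + g} = \frac{g}{2 g} = g \frac{1}{2 g} = \frac{1}{2}$)
$J^{2}{\left(u \right)} = \left(\frac{1}{2}\right)^{2} = \frac{1}{4}$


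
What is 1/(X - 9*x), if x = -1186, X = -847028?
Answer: -1/836354 ≈ -1.1957e-6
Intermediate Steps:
1/(X - 9*x) = 1/(-847028 - 9*(-1186)) = 1/(-847028 + 10674) = 1/(-836354) = -1/836354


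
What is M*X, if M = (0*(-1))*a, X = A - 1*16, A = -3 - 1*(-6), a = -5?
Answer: 0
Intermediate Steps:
A = 3 (A = -3 + 6 = 3)
X = -13 (X = 3 - 1*16 = 3 - 16 = -13)
M = 0 (M = (0*(-1))*(-5) = 0*(-5) = 0)
M*X = 0*(-13) = 0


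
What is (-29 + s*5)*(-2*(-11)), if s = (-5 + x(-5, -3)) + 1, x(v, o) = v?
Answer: -1628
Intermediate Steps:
s = -9 (s = (-5 - 5) + 1 = -10 + 1 = -9)
(-29 + s*5)*(-2*(-11)) = (-29 - 9*5)*(-2*(-11)) = (-29 - 45)*22 = -74*22 = -1628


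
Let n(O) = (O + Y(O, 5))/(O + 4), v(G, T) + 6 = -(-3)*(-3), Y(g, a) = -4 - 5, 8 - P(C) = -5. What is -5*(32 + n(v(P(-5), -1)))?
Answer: -1880/11 ≈ -170.91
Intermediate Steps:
P(C) = 13 (P(C) = 8 - 1*(-5) = 8 + 5 = 13)
Y(g, a) = -9
v(G, T) = -15 (v(G, T) = -6 - (-3)*(-3) = -6 - 3*3 = -6 - 9 = -15)
n(O) = (-9 + O)/(4 + O) (n(O) = (O - 9)/(O + 4) = (-9 + O)/(4 + O))
-5*(32 + n(v(P(-5), -1))) = -5*(32 + (-9 - 15)/(4 - 15)) = -5*(32 - 24/(-11)) = -5*(32 - 1/11*(-24)) = -5*(32 + 24/11) = -5*376/11 = -1880/11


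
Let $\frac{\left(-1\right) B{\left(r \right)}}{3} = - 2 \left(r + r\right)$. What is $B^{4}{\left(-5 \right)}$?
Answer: $12960000$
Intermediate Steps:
$B{\left(r \right)} = 12 r$ ($B{\left(r \right)} = - 3 \left(- 2 \left(r + r\right)\right) = - 3 \left(- 2 \cdot 2 r\right) = - 3 \left(- 4 r\right) = 12 r$)
$B^{4}{\left(-5 \right)} = \left(12 \left(-5\right)\right)^{4} = \left(-60\right)^{4} = 12960000$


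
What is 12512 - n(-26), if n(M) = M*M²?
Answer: 30088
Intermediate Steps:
n(M) = M³
12512 - n(-26) = 12512 - 1*(-26)³ = 12512 - 1*(-17576) = 12512 + 17576 = 30088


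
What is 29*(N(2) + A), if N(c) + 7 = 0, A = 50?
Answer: 1247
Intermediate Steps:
N(c) = -7 (N(c) = -7 + 0 = -7)
29*(N(2) + A) = 29*(-7 + 50) = 29*43 = 1247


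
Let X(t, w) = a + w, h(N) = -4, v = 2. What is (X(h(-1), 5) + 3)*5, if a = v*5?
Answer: 90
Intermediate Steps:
a = 10 (a = 2*5 = 10)
X(t, w) = 10 + w
(X(h(-1), 5) + 3)*5 = ((10 + 5) + 3)*5 = (15 + 3)*5 = 18*5 = 90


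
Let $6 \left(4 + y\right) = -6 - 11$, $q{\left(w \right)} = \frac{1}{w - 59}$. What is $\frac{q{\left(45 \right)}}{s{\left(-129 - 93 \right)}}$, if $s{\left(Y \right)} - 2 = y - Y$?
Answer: $- \frac{3}{9121} \approx -0.00032891$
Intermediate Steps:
$q{\left(w \right)} = \frac{1}{-59 + w}$
$y = - \frac{41}{6}$ ($y = -4 + \frac{-6 - 11}{6} = -4 + \frac{1}{6} \left(-17\right) = -4 - \frac{17}{6} = - \frac{41}{6} \approx -6.8333$)
$s{\left(Y \right)} = - \frac{29}{6} - Y$ ($s{\left(Y \right)} = 2 - \left(\frac{41}{6} + Y\right) = - \frac{29}{6} - Y$)
$\frac{q{\left(45 \right)}}{s{\left(-129 - 93 \right)}} = \frac{1}{\left(-59 + 45\right) \left(- \frac{29}{6} - \left(-129 - 93\right)\right)} = \frac{1}{\left(-14\right) \left(- \frac{29}{6} - \left(-129 - 93\right)\right)} = - \frac{1}{14 \left(- \frac{29}{6} - -222\right)} = - \frac{1}{14 \left(- \frac{29}{6} + 222\right)} = - \frac{1}{14 \cdot \frac{1303}{6}} = \left(- \frac{1}{14}\right) \frac{6}{1303} = - \frac{3}{9121}$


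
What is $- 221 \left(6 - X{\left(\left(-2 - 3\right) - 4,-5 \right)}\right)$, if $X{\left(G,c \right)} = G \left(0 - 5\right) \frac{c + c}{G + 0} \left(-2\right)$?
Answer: $-23426$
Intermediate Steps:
$X{\left(G,c \right)} = 20 c$ ($X{\left(G,c \right)} = G \left(-5\right) \frac{2 c}{G} \left(-2\right) = - 5 G \frac{2 c}{G} \left(-2\right) = - 10 c \left(-2\right) = 20 c$)
$- 221 \left(6 - X{\left(\left(-2 - 3\right) - 4,-5 \right)}\right) = - 221 \left(6 - 20 \left(-5\right)\right) = - 221 \left(6 - -100\right) = - 221 \left(6 + 100\right) = \left(-221\right) 106 = -23426$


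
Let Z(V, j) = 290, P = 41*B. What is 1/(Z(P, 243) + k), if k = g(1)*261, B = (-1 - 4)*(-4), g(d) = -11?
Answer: -1/2581 ≈ -0.00038745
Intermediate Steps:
B = 20 (B = -5*(-4) = 20)
P = 820 (P = 41*20 = 820)
k = -2871 (k = -11*261 = -2871)
1/(Z(P, 243) + k) = 1/(290 - 2871) = 1/(-2581) = -1/2581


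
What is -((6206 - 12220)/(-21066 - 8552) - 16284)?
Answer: 241146749/14809 ≈ 16284.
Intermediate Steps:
-((6206 - 12220)/(-21066 - 8552) - 16284) = -(-6014/(-29618) - 16284) = -(-6014*(-1/29618) - 16284) = -(3007/14809 - 16284) = -1*(-241146749/14809) = 241146749/14809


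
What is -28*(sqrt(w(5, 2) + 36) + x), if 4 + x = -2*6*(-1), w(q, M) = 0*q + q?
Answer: -224 - 28*sqrt(41) ≈ -403.29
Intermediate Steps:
w(q, M) = q (w(q, M) = 0 + q = q)
x = 8 (x = -4 - 2*6*(-1) = -4 - 12*(-1) = -4 + 12 = 8)
-28*(sqrt(w(5, 2) + 36) + x) = -28*(sqrt(5 + 36) + 8) = -28*(sqrt(41) + 8) = -28*(8 + sqrt(41)) = -224 - 28*sqrt(41)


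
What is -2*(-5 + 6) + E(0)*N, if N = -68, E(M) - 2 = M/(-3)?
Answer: -138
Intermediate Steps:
E(M) = 2 - M/3 (E(M) = 2 + M/(-3) = 2 + M*(-1/3) = 2 - M/3)
-2*(-5 + 6) + E(0)*N = -2*(-5 + 6) + (2 - 1/3*0)*(-68) = -2*1 + (2 + 0)*(-68) = -2 + 2*(-68) = -2 - 136 = -138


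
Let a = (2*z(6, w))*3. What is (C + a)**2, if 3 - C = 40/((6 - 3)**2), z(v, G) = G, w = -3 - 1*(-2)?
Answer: 4489/81 ≈ 55.420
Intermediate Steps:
w = -1 (w = -3 + 2 = -1)
a = -6 (a = (2*(-1))*3 = -2*3 = -6)
C = -13/9 (C = 3 - 40/((6 - 3)**2) = 3 - 40/(3**2) = 3 - 40/9 = -13/9 ≈ -1.4444)
(C + a)**2 = (-13/9 - 6)**2 = (-67/9)**2 = 4489/81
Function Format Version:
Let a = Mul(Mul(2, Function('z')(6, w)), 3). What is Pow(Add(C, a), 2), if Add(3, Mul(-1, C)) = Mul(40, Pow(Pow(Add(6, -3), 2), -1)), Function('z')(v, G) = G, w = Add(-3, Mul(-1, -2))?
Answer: Rational(4489, 81) ≈ 55.420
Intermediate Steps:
w = -1 (w = Add(-3, 2) = -1)
a = -6 (a = Mul(Mul(2, -1), 3) = Mul(-2, 3) = -6)
C = Rational(-13, 9) (C = Add(3, Mul(-1, Mul(40, Pow(Pow(Add(6, -3), 2), -1)))) = Add(3, Mul(-1, Mul(40, Pow(Pow(3, 2), -1)))) = Add(3, Mul(-1, Mul(40, Pow(9, -1)))) = Add(3, Mul(-1, Mul(40, Rational(1, 9)))) = Add(3, Mul(-1, Rational(40, 9))) = Add(3, Rational(-40, 9)) = Rational(-13, 9) ≈ -1.4444)
Pow(Add(C, a), 2) = Pow(Add(Rational(-13, 9), -6), 2) = Pow(Rational(-67, 9), 2) = Rational(4489, 81)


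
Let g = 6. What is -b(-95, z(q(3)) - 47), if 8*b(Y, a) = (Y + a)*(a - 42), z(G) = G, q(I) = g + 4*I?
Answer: -2201/2 ≈ -1100.5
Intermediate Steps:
q(I) = 6 + 4*I
b(Y, a) = (-42 + a)*(Y + a)/8 (b(Y, a) = ((Y + a)*(a - 42))/8 = ((Y + a)*(-42 + a))/8 = ((-42 + a)*(Y + a))/8 = (-42 + a)*(Y + a)/8)
-b(-95, z(q(3)) - 47) = -(-21/4*(-95) - 21*((6 + 4*3) - 47)/4 + ((6 + 4*3) - 47)²/8 + (⅛)*(-95)*((6 + 4*3) - 47)) = -(1995/4 - 21*((6 + 12) - 47)/4 + ((6 + 12) - 47)²/8 + (⅛)*(-95)*((6 + 12) - 47)) = -(1995/4 - 21*(18 - 47)/4 + (18 - 47)²/8 + (⅛)*(-95)*(18 - 47)) = -(1995/4 - 21/4*(-29) + (⅛)*(-29)² + (⅛)*(-95)*(-29)) = -(1995/4 + 609/4 + (⅛)*841 + 2755/8) = -(1995/4 + 609/4 + 841/8 + 2755/8) = -1*2201/2 = -2201/2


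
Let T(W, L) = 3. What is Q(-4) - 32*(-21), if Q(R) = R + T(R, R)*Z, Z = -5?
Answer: 653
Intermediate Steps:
Q(R) = -15 + R (Q(R) = R + 3*(-5) = R - 15 = -15 + R)
Q(-4) - 32*(-21) = (-15 - 4) - 32*(-21) = -19 + 672 = 653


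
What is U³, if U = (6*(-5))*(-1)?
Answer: 27000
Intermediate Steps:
U = 30 (U = -30*(-1) = 30)
U³ = 30³ = 27000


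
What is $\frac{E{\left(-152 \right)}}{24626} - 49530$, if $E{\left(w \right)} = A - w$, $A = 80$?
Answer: $- \frac{609862774}{12313} \approx -49530.0$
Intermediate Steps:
$E{\left(w \right)} = 80 - w$
$\frac{E{\left(-152 \right)}}{24626} - 49530 = \frac{80 - -152}{24626} - 49530 = \left(80 + 152\right) \frac{1}{24626} - 49530 = 232 \cdot \frac{1}{24626} - 49530 = \frac{116}{12313} - 49530 = - \frac{609862774}{12313}$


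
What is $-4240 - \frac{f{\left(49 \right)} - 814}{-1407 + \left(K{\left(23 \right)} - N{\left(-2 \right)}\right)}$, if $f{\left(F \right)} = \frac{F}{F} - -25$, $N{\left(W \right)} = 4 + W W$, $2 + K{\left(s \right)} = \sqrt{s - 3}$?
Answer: $- \frac{8514481156}{2007869} - \frac{1576 \sqrt{5}}{2007869} \approx -4240.6$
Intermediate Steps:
$K{\left(s \right)} = -2 + \sqrt{-3 + s}$ ($K{\left(s \right)} = -2 + \sqrt{s - 3} = -2 + \sqrt{-3 + s}$)
$N{\left(W \right)} = 4 + W^{2}$
$f{\left(F \right)} = 26$ ($f{\left(F \right)} = 1 + 25 = 26$)
$-4240 - \frac{f{\left(49 \right)} - 814}{-1407 + \left(K{\left(23 \right)} - N{\left(-2 \right)}\right)} = -4240 - \frac{26 - 814}{-1407 - \left(10 - \sqrt{-3 + 23}\right)} = -4240 - - \frac{788}{-1407 - \left(10 - 2 \sqrt{5}\right)} = -4240 - - \frac{788}{-1417 + 2 \sqrt{5}} = -4240 + \frac{788}{-1417 + 2 \sqrt{5}}$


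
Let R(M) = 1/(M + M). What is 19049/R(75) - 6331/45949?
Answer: 131292368819/45949 ≈ 2.8573e+6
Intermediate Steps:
R(M) = 1/(2*M)
19049/R(75) - 6331/45949 = 19049/(((½)/75)) - 6331/45949 = 19049/(((½)*(1/75))) - 6331*1/45949 = 19049/(1/150) - 6331/45949 = 19049*150 - 6331/45949 = 2857350 - 6331/45949 = 131292368819/45949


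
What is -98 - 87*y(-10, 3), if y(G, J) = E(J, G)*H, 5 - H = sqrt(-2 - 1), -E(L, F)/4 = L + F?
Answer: -12278 + 2436*I*sqrt(3) ≈ -12278.0 + 4219.3*I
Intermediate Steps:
E(L, F) = -4*F - 4*L (E(L, F) = -4*(L + F) = -4*(F + L) = -4*F - 4*L)
H = 5 - I*sqrt(3) (H = 5 - sqrt(-2 - 1) = 5 - sqrt(-3) = 5 - I*sqrt(3) ≈ 5.0 - 1.732*I)
y(G, J) = (5 - I*sqrt(3))*(-4*G - 4*J) (y(G, J) = (-4*G - 4*J)*(5 - I*sqrt(3)) = (5 - I*sqrt(3))*(-4*G - 4*J))
-98 - 87*y(-10, 3) = -98 - (-348)*(5 - I*sqrt(3))*(-10 + 3) = -98 - (-348)*(5 - I*sqrt(3))*(-7) = -98 - 87*(140 - 28*I*sqrt(3)) = -98 + (-12180 + 2436*I*sqrt(3)) = -12278 + 2436*I*sqrt(3)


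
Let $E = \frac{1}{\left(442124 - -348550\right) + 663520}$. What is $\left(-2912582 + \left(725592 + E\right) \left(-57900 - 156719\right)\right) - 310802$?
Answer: $- \frac{226460254254192027}{1454194} \approx -1.5573 \cdot 10^{11}$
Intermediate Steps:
$E = \frac{1}{1454194}$ ($E = \frac{1}{\left(442124 + 348550\right) + 663520} = \frac{1}{790674 + 663520} = \frac{1}{1454194} \approx 6.8767 \cdot 10^{-7}$)
$\left(-2912582 + \left(725592 + E\right) \left(-57900 - 156719\right)\right) - 310802 = \left(-2912582 + \left(725592 + \frac{1}{1454194}\right) \left(-57900 - 156719\right)\right) - 310802 = \left(-2912582 + \frac{1055151532849}{1454194} \left(-214619\right)\right) - 310802 = \left(-2912582 - \frac{226455566828519531}{1454194}\right) - 310802 = - \frac{226459802287788439}{1454194} - 310802 = - \frac{226460254254192027}{1454194}$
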